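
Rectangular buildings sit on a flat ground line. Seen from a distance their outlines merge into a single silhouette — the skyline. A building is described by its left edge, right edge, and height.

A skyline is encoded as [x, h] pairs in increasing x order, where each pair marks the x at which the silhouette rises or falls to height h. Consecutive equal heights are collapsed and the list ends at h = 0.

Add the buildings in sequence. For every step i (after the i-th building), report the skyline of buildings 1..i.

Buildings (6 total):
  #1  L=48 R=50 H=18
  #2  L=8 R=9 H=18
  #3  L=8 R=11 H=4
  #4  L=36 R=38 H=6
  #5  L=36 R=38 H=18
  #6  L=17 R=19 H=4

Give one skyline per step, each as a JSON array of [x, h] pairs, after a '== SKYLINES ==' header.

== SKYLINES ==
[[48,18],[50,0]]
[[8,18],[9,0],[48,18],[50,0]]
[[8,18],[9,4],[11,0],[48,18],[50,0]]
[[8,18],[9,4],[11,0],[36,6],[38,0],[48,18],[50,0]]
[[8,18],[9,4],[11,0],[36,18],[38,0],[48,18],[50,0]]
[[8,18],[9,4],[11,0],[17,4],[19,0],[36,18],[38,0],[48,18],[50,0]]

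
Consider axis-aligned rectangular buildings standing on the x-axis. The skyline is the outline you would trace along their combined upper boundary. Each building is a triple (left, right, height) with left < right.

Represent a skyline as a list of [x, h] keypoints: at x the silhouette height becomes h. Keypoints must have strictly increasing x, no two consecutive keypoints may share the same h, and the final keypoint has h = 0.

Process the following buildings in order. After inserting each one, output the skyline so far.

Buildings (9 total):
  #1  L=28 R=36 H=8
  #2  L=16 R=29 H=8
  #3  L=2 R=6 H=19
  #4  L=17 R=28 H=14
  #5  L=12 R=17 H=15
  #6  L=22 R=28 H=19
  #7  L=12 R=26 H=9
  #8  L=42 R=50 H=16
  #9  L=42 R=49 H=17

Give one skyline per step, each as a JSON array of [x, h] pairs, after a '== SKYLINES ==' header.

== SKYLINES ==
[[28,8],[36,0]]
[[16,8],[36,0]]
[[2,19],[6,0],[16,8],[36,0]]
[[2,19],[6,0],[16,8],[17,14],[28,8],[36,0]]
[[2,19],[6,0],[12,15],[17,14],[28,8],[36,0]]
[[2,19],[6,0],[12,15],[17,14],[22,19],[28,8],[36,0]]
[[2,19],[6,0],[12,15],[17,14],[22,19],[28,8],[36,0]]
[[2,19],[6,0],[12,15],[17,14],[22,19],[28,8],[36,0],[42,16],[50,0]]
[[2,19],[6,0],[12,15],[17,14],[22,19],[28,8],[36,0],[42,17],[49,16],[50,0]]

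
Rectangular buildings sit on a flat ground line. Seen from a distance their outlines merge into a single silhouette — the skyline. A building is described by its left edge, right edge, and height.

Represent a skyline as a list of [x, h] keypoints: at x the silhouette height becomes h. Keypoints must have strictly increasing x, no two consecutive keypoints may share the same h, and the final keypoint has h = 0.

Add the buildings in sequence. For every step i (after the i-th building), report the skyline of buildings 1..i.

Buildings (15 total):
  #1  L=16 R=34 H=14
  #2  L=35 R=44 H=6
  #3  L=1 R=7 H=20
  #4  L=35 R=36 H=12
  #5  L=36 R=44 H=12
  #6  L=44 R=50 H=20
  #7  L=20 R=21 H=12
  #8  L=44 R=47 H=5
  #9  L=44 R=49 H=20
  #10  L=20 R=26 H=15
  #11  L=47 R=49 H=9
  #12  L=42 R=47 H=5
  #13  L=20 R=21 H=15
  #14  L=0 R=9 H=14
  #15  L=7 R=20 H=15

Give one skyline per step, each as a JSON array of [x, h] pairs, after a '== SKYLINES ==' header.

== SKYLINES ==
[[16,14],[34,0]]
[[16,14],[34,0],[35,6],[44,0]]
[[1,20],[7,0],[16,14],[34,0],[35,6],[44,0]]
[[1,20],[7,0],[16,14],[34,0],[35,12],[36,6],[44,0]]
[[1,20],[7,0],[16,14],[34,0],[35,12],[44,0]]
[[1,20],[7,0],[16,14],[34,0],[35,12],[44,20],[50,0]]
[[1,20],[7,0],[16,14],[34,0],[35,12],[44,20],[50,0]]
[[1,20],[7,0],[16,14],[34,0],[35,12],[44,20],[50,0]]
[[1,20],[7,0],[16,14],[34,0],[35,12],[44,20],[50,0]]
[[1,20],[7,0],[16,14],[20,15],[26,14],[34,0],[35,12],[44,20],[50,0]]
[[1,20],[7,0],[16,14],[20,15],[26,14],[34,0],[35,12],[44,20],[50,0]]
[[1,20],[7,0],[16,14],[20,15],[26,14],[34,0],[35,12],[44,20],[50,0]]
[[1,20],[7,0],[16,14],[20,15],[26,14],[34,0],[35,12],[44,20],[50,0]]
[[0,14],[1,20],[7,14],[9,0],[16,14],[20,15],[26,14],[34,0],[35,12],[44,20],[50,0]]
[[0,14],[1,20],[7,15],[26,14],[34,0],[35,12],[44,20],[50,0]]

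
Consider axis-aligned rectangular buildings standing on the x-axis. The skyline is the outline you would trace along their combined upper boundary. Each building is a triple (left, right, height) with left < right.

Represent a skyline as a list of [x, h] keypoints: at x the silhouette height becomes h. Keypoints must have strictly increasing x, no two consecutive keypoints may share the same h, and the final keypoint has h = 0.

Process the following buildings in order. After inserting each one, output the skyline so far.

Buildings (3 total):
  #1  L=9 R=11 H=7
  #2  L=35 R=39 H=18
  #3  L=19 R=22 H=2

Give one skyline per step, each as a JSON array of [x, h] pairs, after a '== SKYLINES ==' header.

== SKYLINES ==
[[9,7],[11,0]]
[[9,7],[11,0],[35,18],[39,0]]
[[9,7],[11,0],[19,2],[22,0],[35,18],[39,0]]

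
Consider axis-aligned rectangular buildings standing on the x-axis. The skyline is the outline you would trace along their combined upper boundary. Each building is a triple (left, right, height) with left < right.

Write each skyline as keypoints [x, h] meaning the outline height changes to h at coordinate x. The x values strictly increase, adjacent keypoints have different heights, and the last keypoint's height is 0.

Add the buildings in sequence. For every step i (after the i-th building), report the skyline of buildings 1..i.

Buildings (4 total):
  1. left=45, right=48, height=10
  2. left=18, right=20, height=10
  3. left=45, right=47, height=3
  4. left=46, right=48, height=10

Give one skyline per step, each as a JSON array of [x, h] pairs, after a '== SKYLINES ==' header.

== SKYLINES ==
[[45,10],[48,0]]
[[18,10],[20,0],[45,10],[48,0]]
[[18,10],[20,0],[45,10],[48,0]]
[[18,10],[20,0],[45,10],[48,0]]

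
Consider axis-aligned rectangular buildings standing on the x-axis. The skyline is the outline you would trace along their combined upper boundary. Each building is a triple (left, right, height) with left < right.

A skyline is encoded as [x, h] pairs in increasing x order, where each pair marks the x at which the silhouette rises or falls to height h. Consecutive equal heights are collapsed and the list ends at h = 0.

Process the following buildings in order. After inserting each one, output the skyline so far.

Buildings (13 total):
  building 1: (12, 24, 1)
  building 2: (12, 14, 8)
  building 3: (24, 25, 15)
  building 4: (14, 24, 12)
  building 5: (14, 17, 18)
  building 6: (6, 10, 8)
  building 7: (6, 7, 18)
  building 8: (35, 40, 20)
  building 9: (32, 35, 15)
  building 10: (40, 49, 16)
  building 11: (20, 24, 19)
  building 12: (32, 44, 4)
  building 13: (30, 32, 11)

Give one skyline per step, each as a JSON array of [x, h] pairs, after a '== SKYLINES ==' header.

== SKYLINES ==
[[12,1],[24,0]]
[[12,8],[14,1],[24,0]]
[[12,8],[14,1],[24,15],[25,0]]
[[12,8],[14,12],[24,15],[25,0]]
[[12,8],[14,18],[17,12],[24,15],[25,0]]
[[6,8],[10,0],[12,8],[14,18],[17,12],[24,15],[25,0]]
[[6,18],[7,8],[10,0],[12,8],[14,18],[17,12],[24,15],[25,0]]
[[6,18],[7,8],[10,0],[12,8],[14,18],[17,12],[24,15],[25,0],[35,20],[40,0]]
[[6,18],[7,8],[10,0],[12,8],[14,18],[17,12],[24,15],[25,0],[32,15],[35,20],[40,0]]
[[6,18],[7,8],[10,0],[12,8],[14,18],[17,12],[24,15],[25,0],[32,15],[35,20],[40,16],[49,0]]
[[6,18],[7,8],[10,0],[12,8],[14,18],[17,12],[20,19],[24,15],[25,0],[32,15],[35,20],[40,16],[49,0]]
[[6,18],[7,8],[10,0],[12,8],[14,18],[17,12],[20,19],[24,15],[25,0],[32,15],[35,20],[40,16],[49,0]]
[[6,18],[7,8],[10,0],[12,8],[14,18],[17,12],[20,19],[24,15],[25,0],[30,11],[32,15],[35,20],[40,16],[49,0]]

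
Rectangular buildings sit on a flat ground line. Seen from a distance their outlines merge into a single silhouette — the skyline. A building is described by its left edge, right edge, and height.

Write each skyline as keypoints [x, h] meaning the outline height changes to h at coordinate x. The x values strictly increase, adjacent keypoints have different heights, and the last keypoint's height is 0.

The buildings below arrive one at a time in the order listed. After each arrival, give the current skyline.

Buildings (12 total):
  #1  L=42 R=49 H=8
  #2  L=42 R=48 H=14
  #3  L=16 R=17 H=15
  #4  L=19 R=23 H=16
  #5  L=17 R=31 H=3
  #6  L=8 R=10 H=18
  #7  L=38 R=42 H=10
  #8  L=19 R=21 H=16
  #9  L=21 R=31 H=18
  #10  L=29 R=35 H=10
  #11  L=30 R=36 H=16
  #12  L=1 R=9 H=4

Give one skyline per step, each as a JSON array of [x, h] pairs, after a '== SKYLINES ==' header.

== SKYLINES ==
[[42,8],[49,0]]
[[42,14],[48,8],[49,0]]
[[16,15],[17,0],[42,14],[48,8],[49,0]]
[[16,15],[17,0],[19,16],[23,0],[42,14],[48,8],[49,0]]
[[16,15],[17,3],[19,16],[23,3],[31,0],[42,14],[48,8],[49,0]]
[[8,18],[10,0],[16,15],[17,3],[19,16],[23,3],[31,0],[42,14],[48,8],[49,0]]
[[8,18],[10,0],[16,15],[17,3],[19,16],[23,3],[31,0],[38,10],[42,14],[48,8],[49,0]]
[[8,18],[10,0],[16,15],[17,3],[19,16],[23,3],[31,0],[38,10],[42,14],[48,8],[49,0]]
[[8,18],[10,0],[16,15],[17,3],[19,16],[21,18],[31,0],[38,10],[42,14],[48,8],[49,0]]
[[8,18],[10,0],[16,15],[17,3],[19,16],[21,18],[31,10],[35,0],[38,10],[42,14],[48,8],[49,0]]
[[8,18],[10,0],[16,15],[17,3],[19,16],[21,18],[31,16],[36,0],[38,10],[42,14],[48,8],[49,0]]
[[1,4],[8,18],[10,0],[16,15],[17,3],[19,16],[21,18],[31,16],[36,0],[38,10],[42,14],[48,8],[49,0]]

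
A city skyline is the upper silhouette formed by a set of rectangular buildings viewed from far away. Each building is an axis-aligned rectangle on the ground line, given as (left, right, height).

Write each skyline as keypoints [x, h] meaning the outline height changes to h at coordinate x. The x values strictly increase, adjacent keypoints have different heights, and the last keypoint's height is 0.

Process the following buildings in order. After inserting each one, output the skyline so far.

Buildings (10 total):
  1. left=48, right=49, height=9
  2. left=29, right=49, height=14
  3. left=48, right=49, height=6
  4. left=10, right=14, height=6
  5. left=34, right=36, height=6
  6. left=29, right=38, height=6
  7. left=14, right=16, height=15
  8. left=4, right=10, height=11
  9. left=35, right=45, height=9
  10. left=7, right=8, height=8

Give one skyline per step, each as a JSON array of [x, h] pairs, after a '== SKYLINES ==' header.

== SKYLINES ==
[[48,9],[49,0]]
[[29,14],[49,0]]
[[29,14],[49,0]]
[[10,6],[14,0],[29,14],[49,0]]
[[10,6],[14,0],[29,14],[49,0]]
[[10,6],[14,0],[29,14],[49,0]]
[[10,6],[14,15],[16,0],[29,14],[49,0]]
[[4,11],[10,6],[14,15],[16,0],[29,14],[49,0]]
[[4,11],[10,6],[14,15],[16,0],[29,14],[49,0]]
[[4,11],[10,6],[14,15],[16,0],[29,14],[49,0]]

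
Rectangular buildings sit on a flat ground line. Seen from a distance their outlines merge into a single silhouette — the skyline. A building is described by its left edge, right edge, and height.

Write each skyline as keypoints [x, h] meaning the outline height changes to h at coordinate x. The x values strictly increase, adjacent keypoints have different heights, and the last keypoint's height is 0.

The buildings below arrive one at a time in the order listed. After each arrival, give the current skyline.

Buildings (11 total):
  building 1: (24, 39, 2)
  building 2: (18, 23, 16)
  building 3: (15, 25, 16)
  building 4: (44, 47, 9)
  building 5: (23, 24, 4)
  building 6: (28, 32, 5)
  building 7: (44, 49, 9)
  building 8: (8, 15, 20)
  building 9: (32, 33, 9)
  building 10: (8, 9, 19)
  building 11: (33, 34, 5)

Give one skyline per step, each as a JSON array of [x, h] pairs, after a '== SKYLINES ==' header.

== SKYLINES ==
[[24,2],[39,0]]
[[18,16],[23,0],[24,2],[39,0]]
[[15,16],[25,2],[39,0]]
[[15,16],[25,2],[39,0],[44,9],[47,0]]
[[15,16],[25,2],[39,0],[44,9],[47,0]]
[[15,16],[25,2],[28,5],[32,2],[39,0],[44,9],[47,0]]
[[15,16],[25,2],[28,5],[32,2],[39,0],[44,9],[49,0]]
[[8,20],[15,16],[25,2],[28,5],[32,2],[39,0],[44,9],[49,0]]
[[8,20],[15,16],[25,2],[28,5],[32,9],[33,2],[39,0],[44,9],[49,0]]
[[8,20],[15,16],[25,2],[28,5],[32,9],[33,2],[39,0],[44,9],[49,0]]
[[8,20],[15,16],[25,2],[28,5],[32,9],[33,5],[34,2],[39,0],[44,9],[49,0]]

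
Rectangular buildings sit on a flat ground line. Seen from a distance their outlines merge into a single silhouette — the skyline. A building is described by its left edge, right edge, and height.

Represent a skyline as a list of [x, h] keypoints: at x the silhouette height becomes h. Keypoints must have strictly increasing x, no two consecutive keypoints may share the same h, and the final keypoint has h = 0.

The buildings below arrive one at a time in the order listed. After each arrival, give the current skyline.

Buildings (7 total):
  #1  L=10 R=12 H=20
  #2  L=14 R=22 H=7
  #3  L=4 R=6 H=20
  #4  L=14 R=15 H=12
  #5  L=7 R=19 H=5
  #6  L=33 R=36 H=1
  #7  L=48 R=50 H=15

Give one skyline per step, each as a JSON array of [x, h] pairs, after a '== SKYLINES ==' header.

== SKYLINES ==
[[10,20],[12,0]]
[[10,20],[12,0],[14,7],[22,0]]
[[4,20],[6,0],[10,20],[12,0],[14,7],[22,0]]
[[4,20],[6,0],[10,20],[12,0],[14,12],[15,7],[22,0]]
[[4,20],[6,0],[7,5],[10,20],[12,5],[14,12],[15,7],[22,0]]
[[4,20],[6,0],[7,5],[10,20],[12,5],[14,12],[15,7],[22,0],[33,1],[36,0]]
[[4,20],[6,0],[7,5],[10,20],[12,5],[14,12],[15,7],[22,0],[33,1],[36,0],[48,15],[50,0]]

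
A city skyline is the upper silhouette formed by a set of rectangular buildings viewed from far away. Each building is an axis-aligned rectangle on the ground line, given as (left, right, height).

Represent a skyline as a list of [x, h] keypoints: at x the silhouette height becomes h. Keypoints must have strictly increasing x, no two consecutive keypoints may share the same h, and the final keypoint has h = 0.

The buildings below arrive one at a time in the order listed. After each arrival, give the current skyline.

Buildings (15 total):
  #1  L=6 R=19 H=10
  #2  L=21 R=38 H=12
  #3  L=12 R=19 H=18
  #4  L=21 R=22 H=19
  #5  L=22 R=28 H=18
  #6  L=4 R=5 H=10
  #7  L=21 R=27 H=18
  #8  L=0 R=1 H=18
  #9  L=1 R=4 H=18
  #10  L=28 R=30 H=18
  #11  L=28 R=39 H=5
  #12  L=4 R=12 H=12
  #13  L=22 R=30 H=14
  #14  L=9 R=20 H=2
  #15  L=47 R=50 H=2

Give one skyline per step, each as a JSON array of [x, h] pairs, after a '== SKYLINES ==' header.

== SKYLINES ==
[[6,10],[19,0]]
[[6,10],[19,0],[21,12],[38,0]]
[[6,10],[12,18],[19,0],[21,12],[38,0]]
[[6,10],[12,18],[19,0],[21,19],[22,12],[38,0]]
[[6,10],[12,18],[19,0],[21,19],[22,18],[28,12],[38,0]]
[[4,10],[5,0],[6,10],[12,18],[19,0],[21,19],[22,18],[28,12],[38,0]]
[[4,10],[5,0],[6,10],[12,18],[19,0],[21,19],[22,18],[28,12],[38,0]]
[[0,18],[1,0],[4,10],[5,0],[6,10],[12,18],[19,0],[21,19],[22,18],[28,12],[38,0]]
[[0,18],[4,10],[5,0],[6,10],[12,18],[19,0],[21,19],[22,18],[28,12],[38,0]]
[[0,18],[4,10],[5,0],[6,10],[12,18],[19,0],[21,19],[22,18],[30,12],[38,0]]
[[0,18],[4,10],[5,0],[6,10],[12,18],[19,0],[21,19],[22,18],[30,12],[38,5],[39,0]]
[[0,18],[4,12],[12,18],[19,0],[21,19],[22,18],[30,12],[38,5],[39,0]]
[[0,18],[4,12],[12,18],[19,0],[21,19],[22,18],[30,12],[38,5],[39,0]]
[[0,18],[4,12],[12,18],[19,2],[20,0],[21,19],[22,18],[30,12],[38,5],[39,0]]
[[0,18],[4,12],[12,18],[19,2],[20,0],[21,19],[22,18],[30,12],[38,5],[39,0],[47,2],[50,0]]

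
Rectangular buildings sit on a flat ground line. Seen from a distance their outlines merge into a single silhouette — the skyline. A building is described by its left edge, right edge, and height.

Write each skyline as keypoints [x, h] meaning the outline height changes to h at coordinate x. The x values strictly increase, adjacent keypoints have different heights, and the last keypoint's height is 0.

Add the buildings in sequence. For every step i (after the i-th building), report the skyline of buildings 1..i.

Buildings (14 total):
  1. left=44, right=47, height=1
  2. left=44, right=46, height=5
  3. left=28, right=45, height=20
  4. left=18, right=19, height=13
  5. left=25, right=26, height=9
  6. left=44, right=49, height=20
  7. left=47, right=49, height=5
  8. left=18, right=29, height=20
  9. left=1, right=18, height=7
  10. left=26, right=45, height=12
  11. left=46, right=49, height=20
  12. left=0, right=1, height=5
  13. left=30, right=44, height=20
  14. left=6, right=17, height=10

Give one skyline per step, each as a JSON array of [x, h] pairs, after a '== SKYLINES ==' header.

== SKYLINES ==
[[44,1],[47,0]]
[[44,5],[46,1],[47,0]]
[[28,20],[45,5],[46,1],[47,0]]
[[18,13],[19,0],[28,20],[45,5],[46,1],[47,0]]
[[18,13],[19,0],[25,9],[26,0],[28,20],[45,5],[46,1],[47,0]]
[[18,13],[19,0],[25,9],[26,0],[28,20],[49,0]]
[[18,13],[19,0],[25,9],[26,0],[28,20],[49,0]]
[[18,20],[49,0]]
[[1,7],[18,20],[49,0]]
[[1,7],[18,20],[49,0]]
[[1,7],[18,20],[49,0]]
[[0,5],[1,7],[18,20],[49,0]]
[[0,5],[1,7],[18,20],[49,0]]
[[0,5],[1,7],[6,10],[17,7],[18,20],[49,0]]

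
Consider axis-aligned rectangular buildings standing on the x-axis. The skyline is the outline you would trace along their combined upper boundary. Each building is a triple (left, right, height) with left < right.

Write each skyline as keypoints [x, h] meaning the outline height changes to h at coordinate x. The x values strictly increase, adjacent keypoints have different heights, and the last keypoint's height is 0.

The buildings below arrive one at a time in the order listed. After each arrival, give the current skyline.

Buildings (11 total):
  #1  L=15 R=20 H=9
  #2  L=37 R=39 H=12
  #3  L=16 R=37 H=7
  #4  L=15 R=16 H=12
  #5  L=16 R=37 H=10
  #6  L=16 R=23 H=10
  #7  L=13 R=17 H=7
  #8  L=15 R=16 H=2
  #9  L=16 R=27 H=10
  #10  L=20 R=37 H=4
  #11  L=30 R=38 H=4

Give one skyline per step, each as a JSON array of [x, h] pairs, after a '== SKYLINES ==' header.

== SKYLINES ==
[[15,9],[20,0]]
[[15,9],[20,0],[37,12],[39,0]]
[[15,9],[20,7],[37,12],[39,0]]
[[15,12],[16,9],[20,7],[37,12],[39,0]]
[[15,12],[16,10],[37,12],[39,0]]
[[15,12],[16,10],[37,12],[39,0]]
[[13,7],[15,12],[16,10],[37,12],[39,0]]
[[13,7],[15,12],[16,10],[37,12],[39,0]]
[[13,7],[15,12],[16,10],[37,12],[39,0]]
[[13,7],[15,12],[16,10],[37,12],[39,0]]
[[13,7],[15,12],[16,10],[37,12],[39,0]]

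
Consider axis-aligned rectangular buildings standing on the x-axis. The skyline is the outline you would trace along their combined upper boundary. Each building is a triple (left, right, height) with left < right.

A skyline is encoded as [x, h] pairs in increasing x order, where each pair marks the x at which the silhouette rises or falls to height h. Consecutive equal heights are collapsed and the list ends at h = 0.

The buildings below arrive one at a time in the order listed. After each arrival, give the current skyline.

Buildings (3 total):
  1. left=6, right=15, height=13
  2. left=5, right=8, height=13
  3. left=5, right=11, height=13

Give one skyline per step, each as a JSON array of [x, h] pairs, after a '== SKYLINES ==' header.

== SKYLINES ==
[[6,13],[15,0]]
[[5,13],[15,0]]
[[5,13],[15,0]]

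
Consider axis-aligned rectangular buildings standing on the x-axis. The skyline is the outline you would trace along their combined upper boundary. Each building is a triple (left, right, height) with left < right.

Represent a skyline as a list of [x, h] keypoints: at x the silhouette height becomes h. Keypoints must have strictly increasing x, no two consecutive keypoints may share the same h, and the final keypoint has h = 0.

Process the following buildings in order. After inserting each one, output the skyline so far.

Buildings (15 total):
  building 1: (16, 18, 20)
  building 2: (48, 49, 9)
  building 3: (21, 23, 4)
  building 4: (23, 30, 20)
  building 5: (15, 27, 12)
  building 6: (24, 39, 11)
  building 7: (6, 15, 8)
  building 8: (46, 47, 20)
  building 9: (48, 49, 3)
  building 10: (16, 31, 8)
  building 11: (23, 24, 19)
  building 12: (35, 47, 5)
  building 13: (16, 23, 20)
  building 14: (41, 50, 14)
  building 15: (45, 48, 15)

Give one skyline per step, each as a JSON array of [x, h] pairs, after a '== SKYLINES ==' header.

== SKYLINES ==
[[16,20],[18,0]]
[[16,20],[18,0],[48,9],[49,0]]
[[16,20],[18,0],[21,4],[23,0],[48,9],[49,0]]
[[16,20],[18,0],[21,4],[23,20],[30,0],[48,9],[49,0]]
[[15,12],[16,20],[18,12],[23,20],[30,0],[48,9],[49,0]]
[[15,12],[16,20],[18,12],[23,20],[30,11],[39,0],[48,9],[49,0]]
[[6,8],[15,12],[16,20],[18,12],[23,20],[30,11],[39,0],[48,9],[49,0]]
[[6,8],[15,12],[16,20],[18,12],[23,20],[30,11],[39,0],[46,20],[47,0],[48,9],[49,0]]
[[6,8],[15,12],[16,20],[18,12],[23,20],[30,11],[39,0],[46,20],[47,0],[48,9],[49,0]]
[[6,8],[15,12],[16,20],[18,12],[23,20],[30,11],[39,0],[46,20],[47,0],[48,9],[49,0]]
[[6,8],[15,12],[16,20],[18,12],[23,20],[30,11],[39,0],[46,20],[47,0],[48,9],[49,0]]
[[6,8],[15,12],[16,20],[18,12],[23,20],[30,11],[39,5],[46,20],[47,0],[48,9],[49,0]]
[[6,8],[15,12],[16,20],[30,11],[39,5],[46,20],[47,0],[48,9],[49,0]]
[[6,8],[15,12],[16,20],[30,11],[39,5],[41,14],[46,20],[47,14],[50,0]]
[[6,8],[15,12],[16,20],[30,11],[39,5],[41,14],[45,15],[46,20],[47,15],[48,14],[50,0]]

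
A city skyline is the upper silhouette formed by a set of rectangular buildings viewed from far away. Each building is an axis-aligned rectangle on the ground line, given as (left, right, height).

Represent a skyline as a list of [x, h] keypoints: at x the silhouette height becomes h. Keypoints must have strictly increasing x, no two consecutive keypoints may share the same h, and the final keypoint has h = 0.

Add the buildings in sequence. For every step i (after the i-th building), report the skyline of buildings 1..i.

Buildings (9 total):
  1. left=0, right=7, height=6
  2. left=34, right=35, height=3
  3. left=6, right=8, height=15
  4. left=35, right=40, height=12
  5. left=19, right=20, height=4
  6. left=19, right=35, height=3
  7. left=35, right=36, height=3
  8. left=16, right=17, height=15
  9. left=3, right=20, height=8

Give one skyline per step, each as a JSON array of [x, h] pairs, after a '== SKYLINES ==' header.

== SKYLINES ==
[[0,6],[7,0]]
[[0,6],[7,0],[34,3],[35,0]]
[[0,6],[6,15],[8,0],[34,3],[35,0]]
[[0,6],[6,15],[8,0],[34,3],[35,12],[40,0]]
[[0,6],[6,15],[8,0],[19,4],[20,0],[34,3],[35,12],[40,0]]
[[0,6],[6,15],[8,0],[19,4],[20,3],[35,12],[40,0]]
[[0,6],[6,15],[8,0],[19,4],[20,3],[35,12],[40,0]]
[[0,6],[6,15],[8,0],[16,15],[17,0],[19,4],[20,3],[35,12],[40,0]]
[[0,6],[3,8],[6,15],[8,8],[16,15],[17,8],[20,3],[35,12],[40,0]]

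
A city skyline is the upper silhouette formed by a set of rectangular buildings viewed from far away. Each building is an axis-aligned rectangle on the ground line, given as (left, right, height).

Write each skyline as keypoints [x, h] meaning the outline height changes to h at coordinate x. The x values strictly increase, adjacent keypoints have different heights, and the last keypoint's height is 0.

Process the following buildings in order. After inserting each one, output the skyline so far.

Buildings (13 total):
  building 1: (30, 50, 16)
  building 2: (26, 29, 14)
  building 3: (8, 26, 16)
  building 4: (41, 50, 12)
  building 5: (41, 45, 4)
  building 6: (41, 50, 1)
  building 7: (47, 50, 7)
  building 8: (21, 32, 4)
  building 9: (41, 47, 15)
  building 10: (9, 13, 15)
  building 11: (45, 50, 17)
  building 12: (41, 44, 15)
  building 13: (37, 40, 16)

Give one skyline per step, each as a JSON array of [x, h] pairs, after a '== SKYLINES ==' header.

== SKYLINES ==
[[30,16],[50,0]]
[[26,14],[29,0],[30,16],[50,0]]
[[8,16],[26,14],[29,0],[30,16],[50,0]]
[[8,16],[26,14],[29,0],[30,16],[50,0]]
[[8,16],[26,14],[29,0],[30,16],[50,0]]
[[8,16],[26,14],[29,0],[30,16],[50,0]]
[[8,16],[26,14],[29,0],[30,16],[50,0]]
[[8,16],[26,14],[29,4],[30,16],[50,0]]
[[8,16],[26,14],[29,4],[30,16],[50,0]]
[[8,16],[26,14],[29,4],[30,16],[50,0]]
[[8,16],[26,14],[29,4],[30,16],[45,17],[50,0]]
[[8,16],[26,14],[29,4],[30,16],[45,17],[50,0]]
[[8,16],[26,14],[29,4],[30,16],[45,17],[50,0]]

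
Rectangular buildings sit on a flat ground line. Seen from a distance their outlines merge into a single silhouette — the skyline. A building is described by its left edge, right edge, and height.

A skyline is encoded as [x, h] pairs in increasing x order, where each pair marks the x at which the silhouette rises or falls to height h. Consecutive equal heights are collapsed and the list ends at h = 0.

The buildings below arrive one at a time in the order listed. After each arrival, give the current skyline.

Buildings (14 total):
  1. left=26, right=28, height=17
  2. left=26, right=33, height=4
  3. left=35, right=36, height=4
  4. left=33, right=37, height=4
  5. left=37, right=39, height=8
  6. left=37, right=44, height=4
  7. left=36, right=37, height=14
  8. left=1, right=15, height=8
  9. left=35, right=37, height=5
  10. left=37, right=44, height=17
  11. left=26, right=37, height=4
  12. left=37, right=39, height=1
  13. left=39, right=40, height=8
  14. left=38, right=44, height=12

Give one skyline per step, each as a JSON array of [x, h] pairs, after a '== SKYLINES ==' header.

== SKYLINES ==
[[26,17],[28,0]]
[[26,17],[28,4],[33,0]]
[[26,17],[28,4],[33,0],[35,4],[36,0]]
[[26,17],[28,4],[37,0]]
[[26,17],[28,4],[37,8],[39,0]]
[[26,17],[28,4],[37,8],[39,4],[44,0]]
[[26,17],[28,4],[36,14],[37,8],[39,4],[44,0]]
[[1,8],[15,0],[26,17],[28,4],[36,14],[37,8],[39,4],[44,0]]
[[1,8],[15,0],[26,17],[28,4],[35,5],[36,14],[37,8],[39,4],[44,0]]
[[1,8],[15,0],[26,17],[28,4],[35,5],[36,14],[37,17],[44,0]]
[[1,8],[15,0],[26,17],[28,4],[35,5],[36,14],[37,17],[44,0]]
[[1,8],[15,0],[26,17],[28,4],[35,5],[36,14],[37,17],[44,0]]
[[1,8],[15,0],[26,17],[28,4],[35,5],[36,14],[37,17],[44,0]]
[[1,8],[15,0],[26,17],[28,4],[35,5],[36,14],[37,17],[44,0]]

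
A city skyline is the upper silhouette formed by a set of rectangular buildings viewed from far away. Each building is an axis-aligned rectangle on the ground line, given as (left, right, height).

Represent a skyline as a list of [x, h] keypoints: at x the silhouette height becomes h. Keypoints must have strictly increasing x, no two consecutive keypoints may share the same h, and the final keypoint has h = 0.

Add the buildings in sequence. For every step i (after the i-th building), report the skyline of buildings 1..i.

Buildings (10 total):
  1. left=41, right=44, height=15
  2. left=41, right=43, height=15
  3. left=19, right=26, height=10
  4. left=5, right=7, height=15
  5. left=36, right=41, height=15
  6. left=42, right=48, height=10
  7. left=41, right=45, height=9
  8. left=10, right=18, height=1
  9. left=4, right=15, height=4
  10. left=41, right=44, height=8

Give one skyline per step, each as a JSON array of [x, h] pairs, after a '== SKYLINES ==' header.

== SKYLINES ==
[[41,15],[44,0]]
[[41,15],[44,0]]
[[19,10],[26,0],[41,15],[44,0]]
[[5,15],[7,0],[19,10],[26,0],[41,15],[44,0]]
[[5,15],[7,0],[19,10],[26,0],[36,15],[44,0]]
[[5,15],[7,0],[19,10],[26,0],[36,15],[44,10],[48,0]]
[[5,15],[7,0],[19,10],[26,0],[36,15],[44,10],[48,0]]
[[5,15],[7,0],[10,1],[18,0],[19,10],[26,0],[36,15],[44,10],[48,0]]
[[4,4],[5,15],[7,4],[15,1],[18,0],[19,10],[26,0],[36,15],[44,10],[48,0]]
[[4,4],[5,15],[7,4],[15,1],[18,0],[19,10],[26,0],[36,15],[44,10],[48,0]]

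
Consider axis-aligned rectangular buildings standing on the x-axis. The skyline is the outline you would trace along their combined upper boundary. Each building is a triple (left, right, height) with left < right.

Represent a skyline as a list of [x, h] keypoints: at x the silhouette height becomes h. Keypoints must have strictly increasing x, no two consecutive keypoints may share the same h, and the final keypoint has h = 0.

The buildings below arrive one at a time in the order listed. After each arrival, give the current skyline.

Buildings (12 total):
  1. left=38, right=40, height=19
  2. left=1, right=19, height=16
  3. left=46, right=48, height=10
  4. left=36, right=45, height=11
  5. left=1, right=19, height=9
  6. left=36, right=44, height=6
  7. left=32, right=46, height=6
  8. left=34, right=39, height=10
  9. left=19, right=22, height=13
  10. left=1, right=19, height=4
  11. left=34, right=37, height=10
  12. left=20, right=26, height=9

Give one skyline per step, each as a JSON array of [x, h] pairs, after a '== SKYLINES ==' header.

== SKYLINES ==
[[38,19],[40,0]]
[[1,16],[19,0],[38,19],[40,0]]
[[1,16],[19,0],[38,19],[40,0],[46,10],[48,0]]
[[1,16],[19,0],[36,11],[38,19],[40,11],[45,0],[46,10],[48,0]]
[[1,16],[19,0],[36,11],[38,19],[40,11],[45,0],[46,10],[48,0]]
[[1,16],[19,0],[36,11],[38,19],[40,11],[45,0],[46,10],[48,0]]
[[1,16],[19,0],[32,6],[36,11],[38,19],[40,11],[45,6],[46,10],[48,0]]
[[1,16],[19,0],[32,6],[34,10],[36,11],[38,19],[40,11],[45,6],[46,10],[48,0]]
[[1,16],[19,13],[22,0],[32,6],[34,10],[36,11],[38,19],[40,11],[45,6],[46,10],[48,0]]
[[1,16],[19,13],[22,0],[32,6],[34,10],[36,11],[38,19],[40,11],[45,6],[46,10],[48,0]]
[[1,16],[19,13],[22,0],[32,6],[34,10],[36,11],[38,19],[40,11],[45,6],[46,10],[48,0]]
[[1,16],[19,13],[22,9],[26,0],[32,6],[34,10],[36,11],[38,19],[40,11],[45,6],[46,10],[48,0]]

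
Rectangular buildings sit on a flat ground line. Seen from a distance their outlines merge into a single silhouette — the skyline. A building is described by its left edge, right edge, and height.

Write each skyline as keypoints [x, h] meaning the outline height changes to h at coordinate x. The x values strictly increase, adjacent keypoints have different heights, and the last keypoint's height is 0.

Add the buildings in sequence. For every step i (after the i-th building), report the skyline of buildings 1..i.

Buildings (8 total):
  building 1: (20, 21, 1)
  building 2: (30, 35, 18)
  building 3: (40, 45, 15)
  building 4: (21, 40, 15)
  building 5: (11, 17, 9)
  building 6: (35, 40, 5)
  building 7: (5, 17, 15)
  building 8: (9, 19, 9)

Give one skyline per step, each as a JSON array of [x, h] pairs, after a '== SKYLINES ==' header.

== SKYLINES ==
[[20,1],[21,0]]
[[20,1],[21,0],[30,18],[35,0]]
[[20,1],[21,0],[30,18],[35,0],[40,15],[45,0]]
[[20,1],[21,15],[30,18],[35,15],[45,0]]
[[11,9],[17,0],[20,1],[21,15],[30,18],[35,15],[45,0]]
[[11,9],[17,0],[20,1],[21,15],[30,18],[35,15],[45,0]]
[[5,15],[17,0],[20,1],[21,15],[30,18],[35,15],[45,0]]
[[5,15],[17,9],[19,0],[20,1],[21,15],[30,18],[35,15],[45,0]]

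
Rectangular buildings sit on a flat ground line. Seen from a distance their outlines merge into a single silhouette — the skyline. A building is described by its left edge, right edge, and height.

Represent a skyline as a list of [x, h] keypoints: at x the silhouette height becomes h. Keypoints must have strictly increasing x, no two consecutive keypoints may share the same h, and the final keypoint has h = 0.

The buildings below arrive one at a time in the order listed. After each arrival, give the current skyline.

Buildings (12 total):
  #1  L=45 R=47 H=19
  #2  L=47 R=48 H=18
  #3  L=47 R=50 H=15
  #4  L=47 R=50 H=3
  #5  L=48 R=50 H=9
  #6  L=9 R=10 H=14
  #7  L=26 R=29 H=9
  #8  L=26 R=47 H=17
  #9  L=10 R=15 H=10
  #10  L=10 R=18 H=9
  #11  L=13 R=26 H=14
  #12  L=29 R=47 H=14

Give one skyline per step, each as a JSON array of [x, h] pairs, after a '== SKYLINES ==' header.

== SKYLINES ==
[[45,19],[47,0]]
[[45,19],[47,18],[48,0]]
[[45,19],[47,18],[48,15],[50,0]]
[[45,19],[47,18],[48,15],[50,0]]
[[45,19],[47,18],[48,15],[50,0]]
[[9,14],[10,0],[45,19],[47,18],[48,15],[50,0]]
[[9,14],[10,0],[26,9],[29,0],[45,19],[47,18],[48,15],[50,0]]
[[9,14],[10,0],[26,17],[45,19],[47,18],[48,15],[50,0]]
[[9,14],[10,10],[15,0],[26,17],[45,19],[47,18],[48,15],[50,0]]
[[9,14],[10,10],[15,9],[18,0],[26,17],[45,19],[47,18],[48,15],[50,0]]
[[9,14],[10,10],[13,14],[26,17],[45,19],[47,18],[48,15],[50,0]]
[[9,14],[10,10],[13,14],[26,17],[45,19],[47,18],[48,15],[50,0]]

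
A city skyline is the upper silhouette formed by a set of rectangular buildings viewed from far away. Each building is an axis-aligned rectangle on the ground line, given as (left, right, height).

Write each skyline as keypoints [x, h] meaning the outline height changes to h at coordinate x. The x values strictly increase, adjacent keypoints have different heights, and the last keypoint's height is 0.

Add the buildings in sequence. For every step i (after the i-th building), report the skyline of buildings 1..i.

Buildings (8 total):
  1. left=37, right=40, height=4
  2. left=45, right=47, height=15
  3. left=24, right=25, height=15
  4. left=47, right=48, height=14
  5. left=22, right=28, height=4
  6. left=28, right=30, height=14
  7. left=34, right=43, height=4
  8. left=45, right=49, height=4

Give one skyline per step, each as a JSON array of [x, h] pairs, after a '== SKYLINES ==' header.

== SKYLINES ==
[[37,4],[40,0]]
[[37,4],[40,0],[45,15],[47,0]]
[[24,15],[25,0],[37,4],[40,0],[45,15],[47,0]]
[[24,15],[25,0],[37,4],[40,0],[45,15],[47,14],[48,0]]
[[22,4],[24,15],[25,4],[28,0],[37,4],[40,0],[45,15],[47,14],[48,0]]
[[22,4],[24,15],[25,4],[28,14],[30,0],[37,4],[40,0],[45,15],[47,14],[48,0]]
[[22,4],[24,15],[25,4],[28,14],[30,0],[34,4],[43,0],[45,15],[47,14],[48,0]]
[[22,4],[24,15],[25,4],[28,14],[30,0],[34,4],[43,0],[45,15],[47,14],[48,4],[49,0]]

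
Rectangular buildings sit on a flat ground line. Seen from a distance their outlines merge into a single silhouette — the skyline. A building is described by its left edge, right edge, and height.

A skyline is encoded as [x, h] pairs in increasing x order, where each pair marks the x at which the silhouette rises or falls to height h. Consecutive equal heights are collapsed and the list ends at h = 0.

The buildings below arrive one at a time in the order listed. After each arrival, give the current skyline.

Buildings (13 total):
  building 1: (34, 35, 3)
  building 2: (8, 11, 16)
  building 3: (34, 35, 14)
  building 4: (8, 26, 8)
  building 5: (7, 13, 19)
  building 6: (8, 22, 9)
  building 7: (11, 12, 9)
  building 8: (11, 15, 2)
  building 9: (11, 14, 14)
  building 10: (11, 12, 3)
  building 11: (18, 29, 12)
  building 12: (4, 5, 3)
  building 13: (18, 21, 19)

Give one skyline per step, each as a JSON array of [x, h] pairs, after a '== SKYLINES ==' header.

== SKYLINES ==
[[34,3],[35,0]]
[[8,16],[11,0],[34,3],[35,0]]
[[8,16],[11,0],[34,14],[35,0]]
[[8,16],[11,8],[26,0],[34,14],[35,0]]
[[7,19],[13,8],[26,0],[34,14],[35,0]]
[[7,19],[13,9],[22,8],[26,0],[34,14],[35,0]]
[[7,19],[13,9],[22,8],[26,0],[34,14],[35,0]]
[[7,19],[13,9],[22,8],[26,0],[34,14],[35,0]]
[[7,19],[13,14],[14,9],[22,8],[26,0],[34,14],[35,0]]
[[7,19],[13,14],[14,9],[22,8],[26,0],[34,14],[35,0]]
[[7,19],[13,14],[14,9],[18,12],[29,0],[34,14],[35,0]]
[[4,3],[5,0],[7,19],[13,14],[14,9],[18,12],[29,0],[34,14],[35,0]]
[[4,3],[5,0],[7,19],[13,14],[14,9],[18,19],[21,12],[29,0],[34,14],[35,0]]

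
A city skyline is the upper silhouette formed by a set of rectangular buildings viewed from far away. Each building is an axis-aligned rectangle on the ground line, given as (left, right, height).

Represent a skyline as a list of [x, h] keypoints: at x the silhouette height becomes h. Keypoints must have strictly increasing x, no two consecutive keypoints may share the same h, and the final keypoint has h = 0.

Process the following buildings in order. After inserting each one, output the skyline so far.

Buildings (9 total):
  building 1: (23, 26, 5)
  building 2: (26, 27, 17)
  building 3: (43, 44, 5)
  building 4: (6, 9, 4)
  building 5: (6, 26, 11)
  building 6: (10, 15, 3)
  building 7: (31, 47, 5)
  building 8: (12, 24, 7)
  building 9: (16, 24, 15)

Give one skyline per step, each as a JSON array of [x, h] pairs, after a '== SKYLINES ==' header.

== SKYLINES ==
[[23,5],[26,0]]
[[23,5],[26,17],[27,0]]
[[23,5],[26,17],[27,0],[43,5],[44,0]]
[[6,4],[9,0],[23,5],[26,17],[27,0],[43,5],[44,0]]
[[6,11],[26,17],[27,0],[43,5],[44,0]]
[[6,11],[26,17],[27,0],[43,5],[44,0]]
[[6,11],[26,17],[27,0],[31,5],[47,0]]
[[6,11],[26,17],[27,0],[31,5],[47,0]]
[[6,11],[16,15],[24,11],[26,17],[27,0],[31,5],[47,0]]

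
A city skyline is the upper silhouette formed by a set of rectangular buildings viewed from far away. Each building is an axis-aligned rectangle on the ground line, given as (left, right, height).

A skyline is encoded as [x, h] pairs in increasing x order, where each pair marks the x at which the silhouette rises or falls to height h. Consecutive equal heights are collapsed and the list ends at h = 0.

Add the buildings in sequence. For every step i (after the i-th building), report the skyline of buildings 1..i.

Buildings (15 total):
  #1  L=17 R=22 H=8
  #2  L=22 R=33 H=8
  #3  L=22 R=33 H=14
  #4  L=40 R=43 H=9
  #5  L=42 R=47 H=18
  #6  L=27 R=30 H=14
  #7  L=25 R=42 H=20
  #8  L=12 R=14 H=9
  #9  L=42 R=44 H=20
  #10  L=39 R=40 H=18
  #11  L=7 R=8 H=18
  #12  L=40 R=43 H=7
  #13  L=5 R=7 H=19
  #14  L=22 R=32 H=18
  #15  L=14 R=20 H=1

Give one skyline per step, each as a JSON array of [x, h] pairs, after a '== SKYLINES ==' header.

== SKYLINES ==
[[17,8],[22,0]]
[[17,8],[33,0]]
[[17,8],[22,14],[33,0]]
[[17,8],[22,14],[33,0],[40,9],[43,0]]
[[17,8],[22,14],[33,0],[40,9],[42,18],[47,0]]
[[17,8],[22,14],[33,0],[40,9],[42,18],[47,0]]
[[17,8],[22,14],[25,20],[42,18],[47,0]]
[[12,9],[14,0],[17,8],[22,14],[25,20],[42,18],[47,0]]
[[12,9],[14,0],[17,8],[22,14],[25,20],[44,18],[47,0]]
[[12,9],[14,0],[17,8],[22,14],[25,20],[44,18],[47,0]]
[[7,18],[8,0],[12,9],[14,0],[17,8],[22,14],[25,20],[44,18],[47,0]]
[[7,18],[8,0],[12,9],[14,0],[17,8],[22,14],[25,20],[44,18],[47,0]]
[[5,19],[7,18],[8,0],[12,9],[14,0],[17,8],[22,14],[25,20],[44,18],[47,0]]
[[5,19],[7,18],[8,0],[12,9],[14,0],[17,8],[22,18],[25,20],[44,18],[47,0]]
[[5,19],[7,18],[8,0],[12,9],[14,1],[17,8],[22,18],[25,20],[44,18],[47,0]]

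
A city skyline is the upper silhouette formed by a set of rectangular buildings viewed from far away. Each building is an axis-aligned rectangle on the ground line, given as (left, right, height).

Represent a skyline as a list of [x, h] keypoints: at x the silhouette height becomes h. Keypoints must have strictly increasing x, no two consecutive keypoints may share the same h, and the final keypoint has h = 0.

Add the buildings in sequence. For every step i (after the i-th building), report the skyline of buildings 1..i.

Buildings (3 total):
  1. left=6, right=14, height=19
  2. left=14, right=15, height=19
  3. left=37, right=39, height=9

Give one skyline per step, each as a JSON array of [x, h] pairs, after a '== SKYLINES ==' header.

== SKYLINES ==
[[6,19],[14,0]]
[[6,19],[15,0]]
[[6,19],[15,0],[37,9],[39,0]]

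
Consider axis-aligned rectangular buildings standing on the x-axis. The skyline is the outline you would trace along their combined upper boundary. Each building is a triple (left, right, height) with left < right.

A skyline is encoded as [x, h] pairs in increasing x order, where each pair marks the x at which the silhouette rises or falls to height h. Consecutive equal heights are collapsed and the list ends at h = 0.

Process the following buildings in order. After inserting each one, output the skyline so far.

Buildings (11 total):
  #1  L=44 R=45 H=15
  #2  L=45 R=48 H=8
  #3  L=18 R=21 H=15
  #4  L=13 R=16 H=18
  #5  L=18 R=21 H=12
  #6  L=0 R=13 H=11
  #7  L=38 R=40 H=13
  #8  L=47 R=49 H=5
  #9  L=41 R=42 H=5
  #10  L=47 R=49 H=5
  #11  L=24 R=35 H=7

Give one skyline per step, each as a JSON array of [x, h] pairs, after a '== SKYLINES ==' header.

== SKYLINES ==
[[44,15],[45,0]]
[[44,15],[45,8],[48,0]]
[[18,15],[21,0],[44,15],[45,8],[48,0]]
[[13,18],[16,0],[18,15],[21,0],[44,15],[45,8],[48,0]]
[[13,18],[16,0],[18,15],[21,0],[44,15],[45,8],[48,0]]
[[0,11],[13,18],[16,0],[18,15],[21,0],[44,15],[45,8],[48,0]]
[[0,11],[13,18],[16,0],[18,15],[21,0],[38,13],[40,0],[44,15],[45,8],[48,0]]
[[0,11],[13,18],[16,0],[18,15],[21,0],[38,13],[40,0],[44,15],[45,8],[48,5],[49,0]]
[[0,11],[13,18],[16,0],[18,15],[21,0],[38,13],[40,0],[41,5],[42,0],[44,15],[45,8],[48,5],[49,0]]
[[0,11],[13,18],[16,0],[18,15],[21,0],[38,13],[40,0],[41,5],[42,0],[44,15],[45,8],[48,5],[49,0]]
[[0,11],[13,18],[16,0],[18,15],[21,0],[24,7],[35,0],[38,13],[40,0],[41,5],[42,0],[44,15],[45,8],[48,5],[49,0]]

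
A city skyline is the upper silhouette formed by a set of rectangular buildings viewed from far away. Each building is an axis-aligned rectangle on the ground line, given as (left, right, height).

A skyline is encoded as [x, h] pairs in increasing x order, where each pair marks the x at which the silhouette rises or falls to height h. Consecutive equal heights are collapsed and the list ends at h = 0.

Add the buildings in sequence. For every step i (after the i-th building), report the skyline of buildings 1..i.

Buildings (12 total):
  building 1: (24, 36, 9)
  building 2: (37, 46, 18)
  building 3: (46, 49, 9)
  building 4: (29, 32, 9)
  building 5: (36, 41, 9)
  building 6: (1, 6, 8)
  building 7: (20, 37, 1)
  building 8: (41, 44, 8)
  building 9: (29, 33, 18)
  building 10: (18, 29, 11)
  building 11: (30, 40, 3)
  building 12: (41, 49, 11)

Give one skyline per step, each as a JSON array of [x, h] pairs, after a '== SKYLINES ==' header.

== SKYLINES ==
[[24,9],[36,0]]
[[24,9],[36,0],[37,18],[46,0]]
[[24,9],[36,0],[37,18],[46,9],[49,0]]
[[24,9],[36,0],[37,18],[46,9],[49,0]]
[[24,9],[37,18],[46,9],[49,0]]
[[1,8],[6,0],[24,9],[37,18],[46,9],[49,0]]
[[1,8],[6,0],[20,1],[24,9],[37,18],[46,9],[49,0]]
[[1,8],[6,0],[20,1],[24,9],[37,18],[46,9],[49,0]]
[[1,8],[6,0],[20,1],[24,9],[29,18],[33,9],[37,18],[46,9],[49,0]]
[[1,8],[6,0],[18,11],[29,18],[33,9],[37,18],[46,9],[49,0]]
[[1,8],[6,0],[18,11],[29,18],[33,9],[37,18],[46,9],[49,0]]
[[1,8],[6,0],[18,11],[29,18],[33,9],[37,18],[46,11],[49,0]]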